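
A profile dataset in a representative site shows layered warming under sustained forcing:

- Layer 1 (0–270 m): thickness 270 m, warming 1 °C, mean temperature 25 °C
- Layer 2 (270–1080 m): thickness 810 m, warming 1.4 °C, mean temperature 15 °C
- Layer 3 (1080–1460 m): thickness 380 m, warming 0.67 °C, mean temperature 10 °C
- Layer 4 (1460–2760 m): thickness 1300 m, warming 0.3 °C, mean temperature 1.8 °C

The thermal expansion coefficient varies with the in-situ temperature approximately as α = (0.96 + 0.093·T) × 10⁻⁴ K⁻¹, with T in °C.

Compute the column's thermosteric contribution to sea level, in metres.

Δh = 0.448 m

Layer 1: α = (0.96 + 0.093×25)×10⁻⁴ = 3.285×10⁻⁴ K⁻¹
Layer 2: α = (0.96 + 0.093×15)×10⁻⁴ = 2.355×10⁻⁴ K⁻¹
Layer 3: α = (0.96 + 0.093×10)×10⁻⁴ = 1.89×10⁻⁴ K⁻¹
Layer 4: α = (0.96 + 0.093×1.8)×10⁻⁴ = 1.1274×10⁻⁴ K⁻¹
0–270 m: 1 × 270 × 3.285×10⁻⁴ = 0.088695 m
1.4 × 810 × 2.355×10⁻⁴ = 0.267057 m
1.89×10⁻⁴ × 0.67 × 380 = 0.0481194 m
1460–2760 m: 0.3 × 1.1274×10⁻⁴ × 1300 = 0.0439686 m
Δh = 0.088695 + 0.267057 + 0.0481194 + 0.0439686 = 0.44784 m ≈ 0.448 m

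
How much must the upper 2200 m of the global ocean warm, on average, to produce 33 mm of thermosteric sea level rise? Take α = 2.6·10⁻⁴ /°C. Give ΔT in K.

about 0.0577 K

ΔT = Δh/(αH) = 0.033 / (2.6×10⁻⁴ × 2200) ≈ 0.05769 K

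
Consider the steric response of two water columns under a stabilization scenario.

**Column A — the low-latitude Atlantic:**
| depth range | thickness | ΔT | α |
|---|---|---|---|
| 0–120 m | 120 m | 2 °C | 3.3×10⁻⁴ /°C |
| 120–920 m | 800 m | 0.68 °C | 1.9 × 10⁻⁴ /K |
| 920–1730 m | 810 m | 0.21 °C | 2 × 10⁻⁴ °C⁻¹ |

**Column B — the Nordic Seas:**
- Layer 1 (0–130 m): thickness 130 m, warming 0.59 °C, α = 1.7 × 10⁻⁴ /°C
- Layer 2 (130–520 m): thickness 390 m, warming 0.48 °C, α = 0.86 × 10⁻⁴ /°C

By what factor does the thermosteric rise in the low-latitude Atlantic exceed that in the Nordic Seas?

A Layer 1: 120 × 2 × 3.3×10⁻⁴ = 0.07920 m
A Layer 2: 0.68 × 1.9×10⁻⁴ × 800 = 0.10336 m
A Layer 3: 2×10⁻⁴ × 0.21 × 810 = 0.03402 m
A total: 0.21658 m
B 0–130 m: 1.7×10⁻⁴ × 0.59 × 130 = 0.013039 m
B 130–520 m: 390 × 0.48 × 0.86×10⁻⁴ = 0.0160992 m
B total: 0.0291382 m
Ratio: 0.21658 / 0.0291382 ≈ 7.433

≈ 7.4×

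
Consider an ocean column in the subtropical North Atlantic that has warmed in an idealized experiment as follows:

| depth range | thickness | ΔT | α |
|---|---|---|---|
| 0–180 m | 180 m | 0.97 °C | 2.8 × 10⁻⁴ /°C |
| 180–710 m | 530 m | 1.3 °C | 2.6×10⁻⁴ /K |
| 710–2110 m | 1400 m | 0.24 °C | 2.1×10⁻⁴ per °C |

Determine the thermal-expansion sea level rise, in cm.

about 30 cm

2.8×10⁻⁴ × 180 × 0.97 = 0.048888 m
1.3 × 530 × 2.6×10⁻⁴ = 0.17914 m
710–2110 m: 1400 × 2.1×10⁻⁴ × 0.24 = 0.07056 m
Δh = 0.048888 + 0.17914 + 0.07056 = 0.298588 m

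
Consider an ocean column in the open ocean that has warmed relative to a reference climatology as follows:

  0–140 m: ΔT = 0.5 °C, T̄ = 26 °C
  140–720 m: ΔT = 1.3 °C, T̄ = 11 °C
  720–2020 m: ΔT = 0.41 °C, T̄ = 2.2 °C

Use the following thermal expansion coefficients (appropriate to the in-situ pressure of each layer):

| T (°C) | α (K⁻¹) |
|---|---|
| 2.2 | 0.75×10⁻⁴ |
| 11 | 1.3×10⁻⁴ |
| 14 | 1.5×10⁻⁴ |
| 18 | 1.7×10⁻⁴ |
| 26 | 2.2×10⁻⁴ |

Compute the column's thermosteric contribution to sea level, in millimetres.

Δh ≈ 150 mm

Layer 1 at 26 °C → α = 2.2×10⁻⁴ K⁻¹
Layer 2 at 11 °C → α = 1.3×10⁻⁴ K⁻¹
Layer 3 at 2.2 °C → α = 0.75×10⁻⁴ K⁻¹
0–140 m: 2.2×10⁻⁴ × 0.5 × 140 = 0.01540 m
Layer 2: 1.3 × 1.3×10⁻⁴ × 580 = 0.09802 m
Layer 3: 0.75×10⁻⁴ × 0.41 × 1300 = 0.039975 m
Δh = 0.01540 + 0.09802 + 0.039975 = 0.153395 m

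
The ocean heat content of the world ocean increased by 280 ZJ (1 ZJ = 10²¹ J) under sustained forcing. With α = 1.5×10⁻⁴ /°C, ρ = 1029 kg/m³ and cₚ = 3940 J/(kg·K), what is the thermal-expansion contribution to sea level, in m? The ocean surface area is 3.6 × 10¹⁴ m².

Δh ≈ 0.029 m

Per unit area: Q = 280×10²¹ / (3.6×10¹⁴) ≈ 7.778×10⁸ J/m²
Δh = αQ/(ρcₚ) = 1.5×10⁻⁴ × 7.778×10⁸ / (1029 × 3940) ≈ 0.028777 m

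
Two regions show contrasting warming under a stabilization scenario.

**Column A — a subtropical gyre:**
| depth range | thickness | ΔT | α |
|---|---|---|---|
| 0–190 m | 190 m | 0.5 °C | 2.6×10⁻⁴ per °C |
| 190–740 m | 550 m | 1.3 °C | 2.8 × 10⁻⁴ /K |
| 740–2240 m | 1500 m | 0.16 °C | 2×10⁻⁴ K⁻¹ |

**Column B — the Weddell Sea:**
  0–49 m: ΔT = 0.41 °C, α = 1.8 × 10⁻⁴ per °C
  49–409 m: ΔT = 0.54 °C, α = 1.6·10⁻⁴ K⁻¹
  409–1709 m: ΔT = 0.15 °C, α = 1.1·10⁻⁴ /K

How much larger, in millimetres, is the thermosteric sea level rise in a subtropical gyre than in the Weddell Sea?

Δh_A − Δh_B ≈ 220 mm

A 0.5 × 2.6×10⁻⁴ × 190 = 0.02470 m
A 550 × 2.8×10⁻⁴ × 1.3 = 0.20020 m
A 740–2240 m: 1500 × 0.16 × 2×10⁻⁴ = 0.04800 m
A total: 0.27290 m
B Layer 1: 49 × 1.8×10⁻⁴ × 0.41 = 0.0036162 m
B 360 × 0.54 × 1.6×10⁻⁴ = 0.031104 m
B 409–1709 m: 0.15 × 1300 × 1.1×10⁻⁴ = 0.02145 m
B total: 0.0561702 m
Difference: 0.27290 − 0.0561702 = 0.2167298 m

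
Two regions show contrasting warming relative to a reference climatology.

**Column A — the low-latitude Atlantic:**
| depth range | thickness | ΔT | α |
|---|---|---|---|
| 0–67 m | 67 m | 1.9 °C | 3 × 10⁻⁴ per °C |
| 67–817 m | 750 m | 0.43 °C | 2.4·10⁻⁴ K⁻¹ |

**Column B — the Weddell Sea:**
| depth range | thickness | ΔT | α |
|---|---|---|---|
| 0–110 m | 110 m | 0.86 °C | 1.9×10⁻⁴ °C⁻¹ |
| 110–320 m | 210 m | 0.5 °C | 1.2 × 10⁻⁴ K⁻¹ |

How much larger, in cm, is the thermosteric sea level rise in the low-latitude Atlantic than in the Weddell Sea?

8.5 cm larger

A 1.9 × 3×10⁻⁴ × 67 = 0.03819 m
A Layer 2: 2.4×10⁻⁴ × 750 × 0.43 = 0.07740 m
A total: 0.11559 m
B 0–110 m: 1.9×10⁻⁴ × 110 × 0.86 = 0.017974 m
B 110–320 m: 1.2×10⁻⁴ × 0.5 × 210 = 0.01260 m
B total: 0.030574 m
Difference: 0.11559 − 0.030574 = 0.085016 m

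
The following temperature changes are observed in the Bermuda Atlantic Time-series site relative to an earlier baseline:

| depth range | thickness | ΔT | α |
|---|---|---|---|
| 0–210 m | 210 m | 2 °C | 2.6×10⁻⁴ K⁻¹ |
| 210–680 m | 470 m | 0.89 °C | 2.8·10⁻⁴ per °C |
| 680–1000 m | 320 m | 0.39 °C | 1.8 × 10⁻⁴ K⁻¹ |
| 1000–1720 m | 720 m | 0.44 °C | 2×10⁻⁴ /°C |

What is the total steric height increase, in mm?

about 312 mm

Layer 1: 2.6×10⁻⁴ × 210 × 2 = 0.10920 m
0.89 × 470 × 2.8×10⁻⁴ = 0.117124 m
Layer 3: 320 × 0.39 × 1.8×10⁻⁴ = 0.022464 m
0.44 × 2×10⁻⁴ × 720 = 0.06336 m
Δh = 0.10920 + 0.117124 + 0.022464 + 0.06336 = 0.312148 m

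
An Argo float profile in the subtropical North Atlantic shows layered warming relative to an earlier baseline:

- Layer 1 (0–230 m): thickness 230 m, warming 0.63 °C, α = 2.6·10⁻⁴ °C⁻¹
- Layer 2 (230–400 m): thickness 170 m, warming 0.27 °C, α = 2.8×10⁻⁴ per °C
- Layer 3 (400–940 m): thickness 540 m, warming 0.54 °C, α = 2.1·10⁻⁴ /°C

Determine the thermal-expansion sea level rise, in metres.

about 0.112 m

0–230 m: 0.63 × 2.6×10⁻⁴ × 230 = 0.037674 m
Layer 2: 0.27 × 2.8×10⁻⁴ × 170 = 0.012852 m
400–940 m: 0.54 × 2.1×10⁻⁴ × 540 = 0.061236 m
Δh = 0.037674 + 0.012852 + 0.061236 = 0.111762 m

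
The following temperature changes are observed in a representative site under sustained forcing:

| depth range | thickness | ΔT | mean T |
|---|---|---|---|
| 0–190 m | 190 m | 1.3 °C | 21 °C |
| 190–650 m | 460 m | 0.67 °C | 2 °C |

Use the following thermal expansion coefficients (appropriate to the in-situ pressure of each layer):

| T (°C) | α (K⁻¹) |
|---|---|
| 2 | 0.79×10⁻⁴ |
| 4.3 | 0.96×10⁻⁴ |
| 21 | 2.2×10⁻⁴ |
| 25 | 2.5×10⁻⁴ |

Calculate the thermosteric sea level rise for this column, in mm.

Layer 1 at 21 °C → α = 2.2×10⁻⁴ K⁻¹
Layer 2 at 2 °C → α = 0.79×10⁻⁴ K⁻¹
Layer 1: 190 × 2.2×10⁻⁴ × 1.3 = 0.05434 m
Layer 2: 0.67 × 0.79×10⁻⁴ × 460 = 0.0243478 m
Δh = 0.05434 + 0.0243478 = 0.0786878 m ≈ 78.7 mm

Δh ≈ 78.7 mm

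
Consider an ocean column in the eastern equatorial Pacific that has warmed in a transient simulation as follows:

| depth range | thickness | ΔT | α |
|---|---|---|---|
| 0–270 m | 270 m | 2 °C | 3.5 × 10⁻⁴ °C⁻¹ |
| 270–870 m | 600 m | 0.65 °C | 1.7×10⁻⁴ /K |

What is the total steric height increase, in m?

0.26 m of thermosteric rise

Layer 1: 2 × 3.5×10⁻⁴ × 270 = 0.18900 m
270–870 m: 600 × 1.7×10⁻⁴ × 0.65 = 0.06630 m
Δh = 0.18900 + 0.06630 = 0.25530 m ≈ 0.26 m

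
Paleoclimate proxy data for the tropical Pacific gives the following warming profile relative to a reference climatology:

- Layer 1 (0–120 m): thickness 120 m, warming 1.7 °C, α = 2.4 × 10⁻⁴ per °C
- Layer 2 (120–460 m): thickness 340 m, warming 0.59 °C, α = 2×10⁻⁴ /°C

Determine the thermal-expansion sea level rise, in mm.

about 89 mm

0–120 m: 1.7 × 120 × 2.4×10⁻⁴ = 0.04896 m
2×10⁻⁴ × 0.59 × 340 = 0.04012 m
Δh = 0.04896 + 0.04012 = 0.08908 m ≈ 89 mm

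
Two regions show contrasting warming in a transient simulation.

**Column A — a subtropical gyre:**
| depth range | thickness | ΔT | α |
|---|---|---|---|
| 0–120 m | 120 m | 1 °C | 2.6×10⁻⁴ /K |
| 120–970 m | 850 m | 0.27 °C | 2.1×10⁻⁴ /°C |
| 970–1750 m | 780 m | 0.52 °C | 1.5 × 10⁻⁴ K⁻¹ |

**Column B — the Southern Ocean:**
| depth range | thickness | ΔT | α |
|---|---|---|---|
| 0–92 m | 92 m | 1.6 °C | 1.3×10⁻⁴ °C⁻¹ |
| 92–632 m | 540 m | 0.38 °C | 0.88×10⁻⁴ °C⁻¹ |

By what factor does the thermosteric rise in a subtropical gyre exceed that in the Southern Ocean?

A 2.6×10⁻⁴ × 1 × 120 = 0.03120 m
A 120–970 m: 0.27 × 2.1×10⁻⁴ × 850 = 0.048195 m
A Layer 3: 1.5×10⁻⁴ × 0.52 × 780 = 0.06084 m
A total: 0.140235 m
B 0–92 m: 1.3×10⁻⁴ × 92 × 1.6 = 0.019136 m
B 92–632 m: 540 × 0.38 × 0.88×10⁻⁴ = 0.0180576 m
B total: 0.0371936 m
Ratio: 0.140235 / 0.0371936 ≈ 3.770

a factor of 3.8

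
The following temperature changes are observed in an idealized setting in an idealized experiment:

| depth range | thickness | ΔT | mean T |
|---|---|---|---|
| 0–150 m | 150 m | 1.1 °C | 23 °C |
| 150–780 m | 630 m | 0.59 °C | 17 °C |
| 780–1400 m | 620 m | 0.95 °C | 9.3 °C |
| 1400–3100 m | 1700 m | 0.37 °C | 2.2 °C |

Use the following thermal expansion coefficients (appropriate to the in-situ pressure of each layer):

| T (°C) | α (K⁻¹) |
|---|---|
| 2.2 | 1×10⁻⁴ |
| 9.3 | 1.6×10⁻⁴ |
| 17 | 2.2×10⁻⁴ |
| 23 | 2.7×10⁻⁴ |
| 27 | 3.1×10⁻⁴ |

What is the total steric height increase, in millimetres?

Layer 1 at 23 °C → α = 2.7×10⁻⁴ K⁻¹
Layer 2 at 17 °C → α = 2.2×10⁻⁴ K⁻¹
Layer 3 at 9.3 °C → α = 1.6×10⁻⁴ K⁻¹
Layer 4 at 2.2 °C → α = 1×10⁻⁴ K⁻¹
Layer 1: 1.1 × 2.7×10⁻⁴ × 150 = 0.04455 m
Layer 2: 0.59 × 630 × 2.2×10⁻⁴ = 0.081774 m
620 × 1.6×10⁻⁴ × 0.95 = 0.09424 m
0.37 × 1×10⁻⁴ × 1700 = 0.06290 m
Δh = 0.04455 + 0.081774 + 0.09424 + 0.06290 = 0.283464 m

Δh = 280 mm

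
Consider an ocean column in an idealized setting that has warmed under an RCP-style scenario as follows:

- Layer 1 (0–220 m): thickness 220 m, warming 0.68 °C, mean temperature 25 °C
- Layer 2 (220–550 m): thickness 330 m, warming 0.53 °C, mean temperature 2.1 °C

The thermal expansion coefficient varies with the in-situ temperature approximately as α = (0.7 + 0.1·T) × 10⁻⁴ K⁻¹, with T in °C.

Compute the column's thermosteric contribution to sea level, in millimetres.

63.8 mm of thermosteric rise

Layer 1: α = (0.7 + 0.1×25)×10⁻⁴ = 3.2×10⁻⁴ K⁻¹
Layer 2: α = (0.7 + 0.1×2.1)×10⁻⁴ = 0.91×10⁻⁴ K⁻¹
0–220 m: 0.68 × 220 × 3.2×10⁻⁴ = 0.047872 m
Layer 2: 0.91×10⁻⁴ × 330 × 0.53 = 0.0159159 m
Δh = 0.047872 + 0.0159159 = 0.0637879 m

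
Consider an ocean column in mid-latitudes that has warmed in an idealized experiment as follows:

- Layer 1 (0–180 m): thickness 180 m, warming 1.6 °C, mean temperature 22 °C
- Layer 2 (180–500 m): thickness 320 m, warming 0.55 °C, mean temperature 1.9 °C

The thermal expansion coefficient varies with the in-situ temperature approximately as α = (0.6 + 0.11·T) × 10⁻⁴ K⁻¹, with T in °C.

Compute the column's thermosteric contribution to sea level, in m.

Δh = 0.10 m

Layer 1: α = (0.6 + 0.11×22)×10⁻⁴ = 3.02×10⁻⁴ K⁻¹
Layer 2: α = (0.6 + 0.11×1.9)×10⁻⁴ = 0.809×10⁻⁴ K⁻¹
0–180 m: 3.02×10⁻⁴ × 180 × 1.6 = 0.086976 m
0.55 × 0.809×10⁻⁴ × 320 = 0.0142384 m
Δh = 0.086976 + 0.0142384 = 0.1012144 m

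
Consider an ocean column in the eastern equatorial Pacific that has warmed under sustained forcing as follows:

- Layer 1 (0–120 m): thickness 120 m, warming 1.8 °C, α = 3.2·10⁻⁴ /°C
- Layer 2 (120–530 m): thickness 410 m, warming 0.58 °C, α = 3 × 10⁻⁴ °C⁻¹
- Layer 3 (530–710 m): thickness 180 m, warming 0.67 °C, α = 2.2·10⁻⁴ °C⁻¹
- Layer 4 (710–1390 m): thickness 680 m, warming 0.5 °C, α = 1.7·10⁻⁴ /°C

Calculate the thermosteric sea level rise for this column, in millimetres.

Layer 1: 1.8 × 3.2×10⁻⁴ × 120 = 0.06912 m
410 × 0.58 × 3×10⁻⁴ = 0.07134 m
Layer 3: 180 × 2.2×10⁻⁴ × 0.67 = 0.026532 m
Layer 4: 680 × 0.5 × 1.7×10⁻⁴ = 0.05780 m
Δh = 0.06912 + 0.07134 + 0.026532 + 0.05780 = 0.224792 m

Δh = 225 mm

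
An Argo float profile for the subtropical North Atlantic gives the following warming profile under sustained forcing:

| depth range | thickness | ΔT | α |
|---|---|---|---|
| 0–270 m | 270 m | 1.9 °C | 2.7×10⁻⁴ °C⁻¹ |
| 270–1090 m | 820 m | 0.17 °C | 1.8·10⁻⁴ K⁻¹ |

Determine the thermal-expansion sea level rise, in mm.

about 164 mm

Layer 1: 2.7×10⁻⁴ × 270 × 1.9 = 0.13851 m
820 × 0.17 × 1.8×10⁻⁴ = 0.025092 m
Δh = 0.13851 + 0.025092 = 0.163602 m ≈ 164 mm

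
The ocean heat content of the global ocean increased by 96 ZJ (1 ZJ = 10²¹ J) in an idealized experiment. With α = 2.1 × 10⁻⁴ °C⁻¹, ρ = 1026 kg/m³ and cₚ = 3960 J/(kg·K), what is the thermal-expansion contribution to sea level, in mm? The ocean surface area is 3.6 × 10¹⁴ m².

Per unit area: Q = 96×10²¹ / (3.6×10¹⁴) ≈ 2.667×10⁸ J/m²
Δh = αQ/(ρcₚ) = 2.1×10⁻⁴ × 2.667×10⁸ / (1026 × 3960) ≈ 0.013785 m

about 13.8 mm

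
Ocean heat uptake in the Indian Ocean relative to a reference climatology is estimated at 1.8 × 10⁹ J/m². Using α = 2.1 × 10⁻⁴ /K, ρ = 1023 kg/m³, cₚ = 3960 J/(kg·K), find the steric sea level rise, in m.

0.0933 m of thermosteric rise

Δh = αQ/(ρcₚ) = 2.1×10⁻⁴ × 1.8×10⁹ / (1023 × 3960) ≈ 0.093308 m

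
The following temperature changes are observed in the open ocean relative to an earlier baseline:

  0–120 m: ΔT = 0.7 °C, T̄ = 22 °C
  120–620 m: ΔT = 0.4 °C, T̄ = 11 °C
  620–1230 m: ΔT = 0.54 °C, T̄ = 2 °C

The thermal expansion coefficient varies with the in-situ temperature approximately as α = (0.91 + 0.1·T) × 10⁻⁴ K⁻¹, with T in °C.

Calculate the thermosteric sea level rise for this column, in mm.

Δh = 103 mm

Layer 1: α = (0.91 + 0.1×22)×10⁻⁴ = 3.11×10⁻⁴ K⁻¹
Layer 2: α = (0.91 + 0.1×11)×10⁻⁴ = 2.01×10⁻⁴ K⁻¹
Layer 3: α = (0.91 + 0.1×2)×10⁻⁴ = 1.11×10⁻⁴ K⁻¹
3.11×10⁻⁴ × 0.7 × 120 = 0.026124 m
Layer 2: 2.01×10⁻⁴ × 500 × 0.4 = 0.04020 m
610 × 1.11×10⁻⁴ × 0.54 = 0.0365634 m
Δh = 0.026124 + 0.04020 + 0.0365634 = 0.1028874 m ≈ 103 mm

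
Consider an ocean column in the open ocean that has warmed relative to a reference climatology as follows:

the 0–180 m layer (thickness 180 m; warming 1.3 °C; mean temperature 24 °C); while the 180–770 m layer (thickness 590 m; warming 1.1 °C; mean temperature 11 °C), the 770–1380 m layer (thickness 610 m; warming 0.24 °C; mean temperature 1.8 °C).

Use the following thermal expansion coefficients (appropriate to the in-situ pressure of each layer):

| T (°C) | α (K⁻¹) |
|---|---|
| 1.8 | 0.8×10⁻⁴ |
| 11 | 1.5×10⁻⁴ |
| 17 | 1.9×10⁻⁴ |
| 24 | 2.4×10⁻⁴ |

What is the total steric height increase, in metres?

Layer 1 at 24 °C → α = 2.4×10⁻⁴ K⁻¹
Layer 2 at 11 °C → α = 1.5×10⁻⁴ K⁻¹
Layer 3 at 1.8 °C → α = 0.8×10⁻⁴ K⁻¹
Layer 1: 1.3 × 2.4×10⁻⁴ × 180 = 0.05616 m
180–770 m: 1.1 × 1.5×10⁻⁴ × 590 = 0.09735 m
0.8×10⁻⁴ × 0.24 × 610 = 0.011712 m
Δh = 0.05616 + 0.09735 + 0.011712 = 0.165222 m ≈ 0.17 m

Δh ≈ 0.17 m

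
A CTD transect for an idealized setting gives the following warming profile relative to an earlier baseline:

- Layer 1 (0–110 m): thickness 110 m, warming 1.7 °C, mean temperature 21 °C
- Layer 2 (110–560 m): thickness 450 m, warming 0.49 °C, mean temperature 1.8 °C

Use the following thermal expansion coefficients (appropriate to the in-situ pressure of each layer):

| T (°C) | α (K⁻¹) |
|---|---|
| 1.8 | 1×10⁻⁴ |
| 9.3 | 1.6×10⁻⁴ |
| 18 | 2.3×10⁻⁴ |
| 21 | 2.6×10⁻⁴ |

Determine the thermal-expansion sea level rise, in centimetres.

7.1 cm of thermosteric rise

Layer 1 at 21 °C → α = 2.6×10⁻⁴ K⁻¹
Layer 2 at 1.8 °C → α = 1×10⁻⁴ K⁻¹
0–110 m: 110 × 1.7 × 2.6×10⁻⁴ = 0.04862 m
Layer 2: 1×10⁻⁴ × 0.49 × 450 = 0.02205 m
Δh = 0.04862 + 0.02205 = 0.07067 m ≈ 7.1 cm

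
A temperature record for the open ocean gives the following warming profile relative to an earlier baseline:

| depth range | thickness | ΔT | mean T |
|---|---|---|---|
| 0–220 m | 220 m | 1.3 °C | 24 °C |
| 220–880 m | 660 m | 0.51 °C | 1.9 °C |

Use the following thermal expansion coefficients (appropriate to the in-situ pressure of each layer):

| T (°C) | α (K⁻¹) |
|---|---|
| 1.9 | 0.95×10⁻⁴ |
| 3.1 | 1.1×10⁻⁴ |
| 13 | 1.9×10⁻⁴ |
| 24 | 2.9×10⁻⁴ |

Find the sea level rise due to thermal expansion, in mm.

Layer 1 at 24 °C → α = 2.9×10⁻⁴ K⁻¹
Layer 2 at 1.9 °C → α = 0.95×10⁻⁴ K⁻¹
Layer 1: 220 × 1.3 × 2.9×10⁻⁴ = 0.08294 m
Layer 2: 0.51 × 0.95×10⁻⁴ × 660 = 0.031977 m
Δh = 0.08294 + 0.031977 = 0.114917 m ≈ 115 mm

115 mm of thermosteric rise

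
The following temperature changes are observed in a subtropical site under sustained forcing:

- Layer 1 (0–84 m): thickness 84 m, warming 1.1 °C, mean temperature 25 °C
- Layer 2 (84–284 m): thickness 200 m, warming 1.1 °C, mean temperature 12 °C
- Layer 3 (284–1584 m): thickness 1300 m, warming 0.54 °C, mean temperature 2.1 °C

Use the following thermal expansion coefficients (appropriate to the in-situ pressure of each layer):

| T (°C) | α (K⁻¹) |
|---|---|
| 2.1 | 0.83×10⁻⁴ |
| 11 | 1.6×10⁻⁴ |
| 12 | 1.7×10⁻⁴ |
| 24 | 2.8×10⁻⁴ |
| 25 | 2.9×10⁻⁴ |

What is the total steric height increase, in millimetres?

120 mm of thermosteric rise

Layer 1 at 25 °C → α = 2.9×10⁻⁴ K⁻¹
Layer 2 at 12 °C → α = 1.7×10⁻⁴ K⁻¹
Layer 3 at 2.1 °C → α = 0.83×10⁻⁴ K⁻¹
84 × 1.1 × 2.9×10⁻⁴ = 0.026796 m
84–284 m: 1.1 × 1.7×10⁻⁴ × 200 = 0.03740 m
0.54 × 0.83×10⁻⁴ × 1300 = 0.058266 m
Δh = 0.026796 + 0.03740 + 0.058266 = 0.122462 m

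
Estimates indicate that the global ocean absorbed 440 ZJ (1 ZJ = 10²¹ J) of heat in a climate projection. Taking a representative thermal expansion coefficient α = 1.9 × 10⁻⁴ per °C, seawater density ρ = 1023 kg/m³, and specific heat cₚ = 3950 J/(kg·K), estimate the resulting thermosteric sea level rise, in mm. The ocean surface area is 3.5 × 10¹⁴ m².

59.1 mm of thermosteric rise

Per unit area: Q = 440×10²¹ / (3.5×10¹⁴) ≈ 1.257×10⁹ J/m²
Δh = αQ/(ρcₚ) = 1.9×10⁻⁴ × 1.257×10⁹ / (1023 × 3950) ≈ 0.059104 m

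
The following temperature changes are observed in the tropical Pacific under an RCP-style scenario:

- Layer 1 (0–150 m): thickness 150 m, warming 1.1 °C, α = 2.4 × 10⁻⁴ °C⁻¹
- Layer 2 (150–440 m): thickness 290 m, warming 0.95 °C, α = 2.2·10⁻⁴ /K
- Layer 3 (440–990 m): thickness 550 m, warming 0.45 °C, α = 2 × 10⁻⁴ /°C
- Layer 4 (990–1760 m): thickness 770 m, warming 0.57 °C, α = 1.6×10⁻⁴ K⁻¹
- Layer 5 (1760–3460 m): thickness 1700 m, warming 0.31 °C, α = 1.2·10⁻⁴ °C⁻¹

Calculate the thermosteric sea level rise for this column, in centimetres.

28.3 cm of thermosteric rise

Layer 1: 2.4×10⁻⁴ × 1.1 × 150 = 0.03960 m
150–440 m: 290 × 2.2×10⁻⁴ × 0.95 = 0.06061 m
440–990 m: 2×10⁻⁴ × 0.45 × 550 = 0.04950 m
990–1760 m: 1.6×10⁻⁴ × 770 × 0.57 = 0.070224 m
1760–3460 m: 1.2×10⁻⁴ × 0.31 × 1700 = 0.06324 m
Δh = 0.03960 + 0.06061 + 0.04950 + 0.070224 + 0.06324 = 0.283174 m ≈ 28.3 cm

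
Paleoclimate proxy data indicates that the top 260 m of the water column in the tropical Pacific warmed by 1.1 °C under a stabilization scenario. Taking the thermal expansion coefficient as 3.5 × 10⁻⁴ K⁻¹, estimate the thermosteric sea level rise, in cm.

Δh = 10 cm

Δh = αΔT·H = 3.5×10⁻⁴ × 1.1 × 260 = 0.10010 m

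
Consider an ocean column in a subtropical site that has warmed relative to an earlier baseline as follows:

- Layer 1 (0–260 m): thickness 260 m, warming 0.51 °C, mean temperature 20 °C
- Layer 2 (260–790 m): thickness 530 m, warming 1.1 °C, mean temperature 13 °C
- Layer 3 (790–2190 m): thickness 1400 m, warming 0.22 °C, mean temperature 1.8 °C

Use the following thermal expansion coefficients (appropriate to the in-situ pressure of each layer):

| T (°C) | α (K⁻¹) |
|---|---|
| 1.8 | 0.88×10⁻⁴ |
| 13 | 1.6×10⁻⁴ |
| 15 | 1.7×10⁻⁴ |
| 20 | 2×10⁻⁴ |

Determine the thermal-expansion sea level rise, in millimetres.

Layer 1 at 20 °C → α = 2×10⁻⁴ K⁻¹
Layer 2 at 13 °C → α = 1.6×10⁻⁴ K⁻¹
Layer 3 at 1.8 °C → α = 0.88×10⁻⁴ K⁻¹
0.51 × 260 × 2×10⁻⁴ = 0.02652 m
Layer 2: 1.1 × 1.6×10⁻⁴ × 530 = 0.09328 m
0.88×10⁻⁴ × 0.22 × 1400 = 0.027104 m
Δh = 0.02652 + 0.09328 + 0.027104 = 0.146904 m ≈ 147 mm

about 147 mm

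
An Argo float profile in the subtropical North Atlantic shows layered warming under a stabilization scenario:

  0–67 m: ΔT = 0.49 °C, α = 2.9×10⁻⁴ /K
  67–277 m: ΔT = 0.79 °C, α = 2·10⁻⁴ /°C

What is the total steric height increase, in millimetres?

42.7 mm of thermosteric rise

2.9×10⁻⁴ × 0.49 × 67 = 0.0095207 m
67–277 m: 2×10⁻⁴ × 0.79 × 210 = 0.03318 m
Δh = 0.0095207 + 0.03318 = 0.0427007 m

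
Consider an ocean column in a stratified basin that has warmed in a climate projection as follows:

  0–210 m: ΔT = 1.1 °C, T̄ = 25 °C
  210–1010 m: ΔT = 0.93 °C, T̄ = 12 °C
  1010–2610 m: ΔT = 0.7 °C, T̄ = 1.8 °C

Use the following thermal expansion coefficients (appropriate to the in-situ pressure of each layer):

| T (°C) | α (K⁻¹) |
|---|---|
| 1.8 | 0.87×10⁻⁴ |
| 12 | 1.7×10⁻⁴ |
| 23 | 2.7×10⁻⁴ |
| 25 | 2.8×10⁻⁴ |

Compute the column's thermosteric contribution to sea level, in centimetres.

Δh ≈ 28.9 cm

Layer 1 at 25 °C → α = 2.8×10⁻⁴ K⁻¹
Layer 2 at 12 °C → α = 1.7×10⁻⁴ K⁻¹
Layer 3 at 1.8 °C → α = 0.87×10⁻⁴ K⁻¹
Layer 1: 2.8×10⁻⁴ × 1.1 × 210 = 0.06468 m
Layer 2: 800 × 1.7×10⁻⁴ × 0.93 = 0.12648 m
Layer 3: 1600 × 0.7 × 0.87×10⁻⁴ = 0.09744 m
Δh = 0.06468 + 0.12648 + 0.09744 = 0.28860 m ≈ 28.9 cm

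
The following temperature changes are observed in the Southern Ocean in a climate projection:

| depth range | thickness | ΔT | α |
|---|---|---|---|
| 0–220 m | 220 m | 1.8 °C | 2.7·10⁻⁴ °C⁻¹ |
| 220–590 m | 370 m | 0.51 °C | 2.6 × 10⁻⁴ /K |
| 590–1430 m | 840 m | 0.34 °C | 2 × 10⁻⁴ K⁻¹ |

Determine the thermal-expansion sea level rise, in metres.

about 0.213 m

Layer 1: 1.8 × 2.7×10⁻⁴ × 220 = 0.10692 m
Layer 2: 0.51 × 2.6×10⁻⁴ × 370 = 0.049062 m
590–1430 m: 0.34 × 2×10⁻⁴ × 840 = 0.05712 m
Δh = 0.10692 + 0.049062 + 0.05712 = 0.213102 m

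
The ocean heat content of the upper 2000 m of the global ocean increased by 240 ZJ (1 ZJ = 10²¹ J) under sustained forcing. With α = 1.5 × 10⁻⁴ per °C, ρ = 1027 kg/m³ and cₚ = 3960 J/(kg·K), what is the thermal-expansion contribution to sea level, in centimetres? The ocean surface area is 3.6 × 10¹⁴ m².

Δh = 2.46 cm

Per unit area: Q = 240×10²¹ / (3.6×10¹⁴) ≈ 6.667×10⁸ J/m²
Δh = αQ/(ρcₚ) = 1.5×10⁻⁴ × 6.667×10⁸ / (1027 × 3960) ≈ 0.02459 m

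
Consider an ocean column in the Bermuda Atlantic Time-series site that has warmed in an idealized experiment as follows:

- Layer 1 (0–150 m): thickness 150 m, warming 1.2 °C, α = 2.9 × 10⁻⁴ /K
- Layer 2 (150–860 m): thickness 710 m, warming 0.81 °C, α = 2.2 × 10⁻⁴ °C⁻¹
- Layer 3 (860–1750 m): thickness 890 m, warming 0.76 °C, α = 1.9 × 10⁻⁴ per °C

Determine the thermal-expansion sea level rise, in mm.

Δh ≈ 307 mm

Layer 1: 150 × 2.9×10⁻⁴ × 1.2 = 0.05220 m
150–860 m: 710 × 2.2×10⁻⁴ × 0.81 = 0.126522 m
890 × 1.9×10⁻⁴ × 0.76 = 0.128516 m
Δh = 0.05220 + 0.126522 + 0.128516 = 0.307238 m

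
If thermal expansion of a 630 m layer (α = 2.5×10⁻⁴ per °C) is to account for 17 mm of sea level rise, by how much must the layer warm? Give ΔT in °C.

about 0.108 °C

ΔT = Δh/(αH) = 0.017 / (2.5×10⁻⁴ × 630) ≈ 0.1079 °C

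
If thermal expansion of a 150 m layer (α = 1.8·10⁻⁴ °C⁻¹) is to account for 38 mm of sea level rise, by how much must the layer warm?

1.4 K

ΔT = Δh/(αH) = 0.038 / (1.8×10⁻⁴ × 150) ≈ 1.407 K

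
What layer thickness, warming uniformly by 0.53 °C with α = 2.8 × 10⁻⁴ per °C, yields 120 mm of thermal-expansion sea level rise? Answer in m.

H = Δh/(αΔT) = 0.12 / (2.8×10⁻⁴ × 0.53) ≈ 808.6 m

809 m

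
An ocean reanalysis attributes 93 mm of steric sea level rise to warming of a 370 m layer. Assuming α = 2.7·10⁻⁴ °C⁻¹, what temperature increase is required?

0.93 K

ΔT = Δh/(αH) = 0.093 / (2.7×10⁻⁴ × 370) ≈ 0.9309 K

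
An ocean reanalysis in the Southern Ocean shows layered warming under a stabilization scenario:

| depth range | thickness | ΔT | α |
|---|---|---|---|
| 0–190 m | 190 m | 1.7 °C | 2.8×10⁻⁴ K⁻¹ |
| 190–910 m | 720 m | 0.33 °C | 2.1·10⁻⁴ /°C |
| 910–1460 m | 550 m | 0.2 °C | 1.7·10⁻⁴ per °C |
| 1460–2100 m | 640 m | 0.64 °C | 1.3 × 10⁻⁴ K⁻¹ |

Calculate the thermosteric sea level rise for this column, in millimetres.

0–190 m: 2.8×10⁻⁴ × 1.7 × 190 = 0.09044 m
190–910 m: 720 × 2.1×10⁻⁴ × 0.33 = 0.049896 m
Layer 3: 550 × 0.2 × 1.7×10⁻⁴ = 0.01870 m
0.64 × 1.3×10⁻⁴ × 640 = 0.053248 m
Δh = 0.09044 + 0.049896 + 0.01870 + 0.053248 = 0.212284 m

210 mm of thermosteric rise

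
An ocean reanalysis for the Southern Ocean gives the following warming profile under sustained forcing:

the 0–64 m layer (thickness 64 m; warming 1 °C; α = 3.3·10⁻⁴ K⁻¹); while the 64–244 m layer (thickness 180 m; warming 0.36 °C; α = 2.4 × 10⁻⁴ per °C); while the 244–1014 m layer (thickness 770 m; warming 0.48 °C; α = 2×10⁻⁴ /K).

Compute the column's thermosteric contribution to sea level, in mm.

about 111 mm

1 × 64 × 3.3×10⁻⁴ = 0.02112 m
2.4×10⁻⁴ × 0.36 × 180 = 0.015552 m
244–1014 m: 0.48 × 770 × 2×10⁻⁴ = 0.07392 m
Δh = 0.02112 + 0.015552 + 0.07392 = 0.110592 m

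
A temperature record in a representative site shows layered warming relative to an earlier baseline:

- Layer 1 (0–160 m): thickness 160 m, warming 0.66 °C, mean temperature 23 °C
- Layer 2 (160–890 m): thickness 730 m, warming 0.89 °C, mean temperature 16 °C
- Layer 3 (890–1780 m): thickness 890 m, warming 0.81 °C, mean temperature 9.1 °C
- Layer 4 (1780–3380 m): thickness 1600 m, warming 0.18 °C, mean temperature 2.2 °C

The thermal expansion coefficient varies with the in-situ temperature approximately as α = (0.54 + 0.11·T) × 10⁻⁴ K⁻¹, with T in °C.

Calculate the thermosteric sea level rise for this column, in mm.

about 315 mm

Layer 1: α = (0.54 + 0.11×23)×10⁻⁴ = 3.07×10⁻⁴ K⁻¹
Layer 2: α = (0.54 + 0.11×16)×10⁻⁴ = 2.3×10⁻⁴ K⁻¹
Layer 3: α = (0.54 + 0.11×9.1)×10⁻⁴ = 1.541×10⁻⁴ K⁻¹
Layer 4: α = (0.54 + 0.11×2.2)×10⁻⁴ = 0.782×10⁻⁴ K⁻¹
0–160 m: 160 × 0.66 × 3.07×10⁻⁴ = 0.0324192 m
730 × 2.3×10⁻⁴ × 0.89 = 0.149431 m
1.541×10⁻⁴ × 0.81 × 890 = 0.11109069 m
0.782×10⁻⁴ × 0.18 × 1600 = 0.0225216 m
Δh = 0.0324192 + 0.149431 + 0.11109069 + 0.0225216 = 0.31546249 m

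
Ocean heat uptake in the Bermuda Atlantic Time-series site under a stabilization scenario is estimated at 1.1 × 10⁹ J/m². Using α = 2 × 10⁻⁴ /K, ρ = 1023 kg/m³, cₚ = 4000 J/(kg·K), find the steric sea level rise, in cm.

about 5.4 cm

Δh = αQ/(ρcₚ) = 2×10⁻⁴ × 1.1×10⁹ / (1023 × 4000) ≈ 0.053763 m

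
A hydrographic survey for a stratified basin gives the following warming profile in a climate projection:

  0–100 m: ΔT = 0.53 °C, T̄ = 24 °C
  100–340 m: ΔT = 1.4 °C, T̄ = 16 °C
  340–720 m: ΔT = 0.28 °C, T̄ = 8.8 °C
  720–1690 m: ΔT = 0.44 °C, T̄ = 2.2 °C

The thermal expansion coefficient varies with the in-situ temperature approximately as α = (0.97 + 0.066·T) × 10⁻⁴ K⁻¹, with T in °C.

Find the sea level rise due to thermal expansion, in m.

Layer 1: α = (0.97 + 0.066×24)×10⁻⁴ = 2.554×10⁻⁴ K⁻¹
Layer 2: α = (0.97 + 0.066×16)×10⁻⁴ = 2.026×10⁻⁴ K⁻¹
Layer 3: α = (0.97 + 0.066×8.8)×10⁻⁴ = 1.5508×10⁻⁴ K⁻¹
Layer 4: α = (0.97 + 0.066×2.2)×10⁻⁴ = 1.1152×10⁻⁴ K⁻¹
100 × 2.554×10⁻⁴ × 0.53 = 0.0135362 m
Layer 2: 1.4 × 2.026×10⁻⁴ × 240 = 0.0680736 m
380 × 0.28 × 1.5508×10⁻⁴ = 0.016500512 m
970 × 1.1152×10⁻⁴ × 0.44 = 0.047596736 m
Δh = 0.0135362 + 0.0680736 + 0.016500512 + 0.047596736 = 0.145707048 m ≈ 0.146 m

0.146 m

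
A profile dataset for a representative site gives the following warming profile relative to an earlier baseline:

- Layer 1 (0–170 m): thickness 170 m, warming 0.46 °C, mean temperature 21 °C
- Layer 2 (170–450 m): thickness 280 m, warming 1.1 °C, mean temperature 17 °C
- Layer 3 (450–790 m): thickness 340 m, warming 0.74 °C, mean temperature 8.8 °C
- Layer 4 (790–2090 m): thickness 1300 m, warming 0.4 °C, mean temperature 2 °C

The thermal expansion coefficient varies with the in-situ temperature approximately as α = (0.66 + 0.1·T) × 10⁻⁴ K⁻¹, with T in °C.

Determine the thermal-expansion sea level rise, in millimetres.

Δh ≈ 178 mm

Layer 1: α = (0.66 + 0.1×21)×10⁻⁴ = 2.76×10⁻⁴ K⁻¹
Layer 2: α = (0.66 + 0.1×17)×10⁻⁴ = 2.36×10⁻⁴ K⁻¹
Layer 3: α = (0.66 + 0.1×8.8)×10⁻⁴ = 1.54×10⁻⁴ K⁻¹
Layer 4: α = (0.66 + 0.1×2)×10⁻⁴ = 0.86×10⁻⁴ K⁻¹
Layer 1: 0.46 × 2.76×10⁻⁴ × 170 = 0.0215832 m
2.36×10⁻⁴ × 280 × 1.1 = 0.072688 m
450–790 m: 1.54×10⁻⁴ × 0.74 × 340 = 0.0387464 m
790–2090 m: 1300 × 0.86×10⁻⁴ × 0.4 = 0.04472 m
Δh = 0.0215832 + 0.072688 + 0.0387464 + 0.04472 = 0.1777376 m ≈ 178 mm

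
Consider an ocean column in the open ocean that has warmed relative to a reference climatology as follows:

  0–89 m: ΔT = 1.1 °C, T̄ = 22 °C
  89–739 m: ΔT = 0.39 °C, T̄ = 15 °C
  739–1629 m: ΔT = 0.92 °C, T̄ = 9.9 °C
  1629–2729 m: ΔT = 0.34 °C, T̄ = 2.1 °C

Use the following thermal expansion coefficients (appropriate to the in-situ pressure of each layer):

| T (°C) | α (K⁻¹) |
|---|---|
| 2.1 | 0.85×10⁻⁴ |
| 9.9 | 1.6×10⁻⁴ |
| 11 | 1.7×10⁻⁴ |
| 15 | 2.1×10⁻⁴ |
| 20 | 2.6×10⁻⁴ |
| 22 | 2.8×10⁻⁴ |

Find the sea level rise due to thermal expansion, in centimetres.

Layer 1 at 22 °C → α = 2.8×10⁻⁴ K⁻¹
Layer 2 at 15 °C → α = 2.1×10⁻⁴ K⁻¹
Layer 3 at 9.9 °C → α = 1.6×10⁻⁴ K⁻¹
Layer 4 at 2.1 °C → α = 0.85×10⁻⁴ K⁻¹
0–89 m: 89 × 1.1 × 2.8×10⁻⁴ = 0.027412 m
Layer 2: 650 × 0.39 × 2.1×10⁻⁴ = 0.053235 m
0.92 × 1.6×10⁻⁴ × 890 = 0.131008 m
Layer 4: 0.34 × 1100 × 0.85×10⁻⁴ = 0.03179 m
Δh = 0.027412 + 0.053235 + 0.131008 + 0.03179 = 0.243445 m

about 24.3 cm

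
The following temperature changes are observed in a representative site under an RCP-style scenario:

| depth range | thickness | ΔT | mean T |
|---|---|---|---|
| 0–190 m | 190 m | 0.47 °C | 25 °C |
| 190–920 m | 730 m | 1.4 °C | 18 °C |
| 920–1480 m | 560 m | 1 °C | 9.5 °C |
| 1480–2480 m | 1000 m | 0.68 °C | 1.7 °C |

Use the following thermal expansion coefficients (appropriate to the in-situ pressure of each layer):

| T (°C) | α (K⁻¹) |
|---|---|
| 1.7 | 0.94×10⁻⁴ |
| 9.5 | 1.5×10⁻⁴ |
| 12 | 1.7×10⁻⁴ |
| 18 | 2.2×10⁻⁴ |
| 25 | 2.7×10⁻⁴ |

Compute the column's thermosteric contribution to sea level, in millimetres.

400 mm of thermosteric rise

Layer 1 at 25 °C → α = 2.7×10⁻⁴ K⁻¹
Layer 2 at 18 °C → α = 2.2×10⁻⁴ K⁻¹
Layer 3 at 9.5 °C → α = 1.5×10⁻⁴ K⁻¹
Layer 4 at 1.7 °C → α = 0.94×10⁻⁴ K⁻¹
0–190 m: 190 × 0.47 × 2.7×10⁻⁴ = 0.024111 m
Layer 2: 2.2×10⁻⁴ × 1.4 × 730 = 0.22484 m
Layer 3: 1 × 1.5×10⁻⁴ × 560 = 0.08400 m
0.68 × 0.94×10⁻⁴ × 1000 = 0.06392 m
Δh = 0.024111 + 0.22484 + 0.08400 + 0.06392 = 0.396871 m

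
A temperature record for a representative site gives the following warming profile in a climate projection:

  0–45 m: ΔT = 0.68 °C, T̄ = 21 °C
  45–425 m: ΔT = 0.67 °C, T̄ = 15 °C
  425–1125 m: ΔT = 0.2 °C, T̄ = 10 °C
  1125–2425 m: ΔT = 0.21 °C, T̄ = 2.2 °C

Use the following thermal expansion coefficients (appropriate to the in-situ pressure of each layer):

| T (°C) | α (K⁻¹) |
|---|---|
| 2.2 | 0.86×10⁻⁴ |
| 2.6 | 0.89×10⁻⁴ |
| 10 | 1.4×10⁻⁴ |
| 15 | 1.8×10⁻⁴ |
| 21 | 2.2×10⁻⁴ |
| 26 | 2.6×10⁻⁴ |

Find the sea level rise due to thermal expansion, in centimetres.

Layer 1 at 21 °C → α = 2.2×10⁻⁴ K⁻¹
Layer 2 at 15 °C → α = 1.8×10⁻⁴ K⁻¹
Layer 3 at 10 °C → α = 1.4×10⁻⁴ K⁻¹
Layer 4 at 2.2 °C → α = 0.86×10⁻⁴ K⁻¹
45 × 0.68 × 2.2×10⁻⁴ = 0.006732 m
0.67 × 1.8×10⁻⁴ × 380 = 0.045828 m
1.4×10⁻⁴ × 0.2 × 700 = 0.01960 m
1125–2425 m: 1300 × 0.86×10⁻⁴ × 0.21 = 0.023478 m
Δh = 0.006732 + 0.045828 + 0.01960 + 0.023478 = 0.095638 m ≈ 9.6 cm

9.6 cm of thermosteric rise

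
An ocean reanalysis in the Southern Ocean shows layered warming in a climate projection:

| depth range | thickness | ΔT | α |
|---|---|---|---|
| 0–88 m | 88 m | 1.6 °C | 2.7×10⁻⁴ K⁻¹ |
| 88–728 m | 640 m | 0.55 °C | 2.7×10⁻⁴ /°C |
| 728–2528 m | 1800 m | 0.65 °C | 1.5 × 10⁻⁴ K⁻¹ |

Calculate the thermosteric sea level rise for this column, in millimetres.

Δh ≈ 309 mm

Layer 1: 1.6 × 88 × 2.7×10⁻⁴ = 0.038016 m
88–728 m: 2.7×10⁻⁴ × 0.55 × 640 = 0.09504 m
728–2528 m: 1800 × 1.5×10⁻⁴ × 0.65 = 0.17550 m
Δh = 0.038016 + 0.09504 + 0.17550 = 0.308556 m ≈ 309 mm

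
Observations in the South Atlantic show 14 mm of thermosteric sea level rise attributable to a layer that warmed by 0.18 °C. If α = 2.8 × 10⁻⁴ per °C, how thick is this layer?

H = Δh/(αΔT) = 0.014 / (2.8×10⁻⁴ × 0.18) ≈ 277.8 m

about 278 m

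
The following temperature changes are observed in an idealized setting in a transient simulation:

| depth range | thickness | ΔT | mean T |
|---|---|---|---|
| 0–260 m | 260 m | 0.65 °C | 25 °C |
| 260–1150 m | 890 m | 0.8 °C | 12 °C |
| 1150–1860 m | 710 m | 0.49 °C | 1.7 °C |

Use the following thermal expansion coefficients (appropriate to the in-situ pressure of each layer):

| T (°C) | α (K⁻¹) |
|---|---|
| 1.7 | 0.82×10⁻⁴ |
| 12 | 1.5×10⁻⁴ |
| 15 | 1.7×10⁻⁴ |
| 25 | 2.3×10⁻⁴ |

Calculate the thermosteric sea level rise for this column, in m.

Δh = 0.17 m

Layer 1 at 25 °C → α = 2.3×10⁻⁴ K⁻¹
Layer 2 at 12 °C → α = 1.5×10⁻⁴ K⁻¹
Layer 3 at 1.7 °C → α = 0.82×10⁻⁴ K⁻¹
2.3×10⁻⁴ × 0.65 × 260 = 0.03887 m
Layer 2: 1.5×10⁻⁴ × 890 × 0.8 = 0.10680 m
1150–1860 m: 0.82×10⁻⁴ × 710 × 0.49 = 0.0285278 m
Δh = 0.03887 + 0.10680 + 0.0285278 = 0.1741978 m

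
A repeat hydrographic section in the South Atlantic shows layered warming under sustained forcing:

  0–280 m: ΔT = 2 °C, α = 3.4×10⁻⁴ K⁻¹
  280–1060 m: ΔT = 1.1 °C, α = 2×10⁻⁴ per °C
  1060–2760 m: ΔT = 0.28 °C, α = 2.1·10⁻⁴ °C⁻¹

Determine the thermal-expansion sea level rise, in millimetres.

Δh = 460 mm

3.4×10⁻⁴ × 280 × 2 = 0.19040 m
Layer 2: 1.1 × 780 × 2×10⁻⁴ = 0.17160 m
2.1×10⁻⁴ × 1700 × 0.28 = 0.09996 m
Δh = 0.19040 + 0.17160 + 0.09996 = 0.46196 m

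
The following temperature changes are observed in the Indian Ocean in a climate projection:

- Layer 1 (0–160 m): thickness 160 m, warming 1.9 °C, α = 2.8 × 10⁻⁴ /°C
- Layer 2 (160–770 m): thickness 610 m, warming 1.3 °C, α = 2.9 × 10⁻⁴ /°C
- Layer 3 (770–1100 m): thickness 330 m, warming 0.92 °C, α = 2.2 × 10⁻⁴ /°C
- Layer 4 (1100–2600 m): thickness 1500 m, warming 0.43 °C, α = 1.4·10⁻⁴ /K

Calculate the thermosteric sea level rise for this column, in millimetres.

Δh = 472 mm

0–160 m: 160 × 1.9 × 2.8×10⁻⁴ = 0.08512 m
160–770 m: 1.3 × 610 × 2.9×10⁻⁴ = 0.22997 m
770–1100 m: 2.2×10⁻⁴ × 0.92 × 330 = 0.066792 m
1.4×10⁻⁴ × 0.43 × 1500 = 0.09030 m
Δh = 0.08512 + 0.22997 + 0.066792 + 0.09030 = 0.472182 m ≈ 472 mm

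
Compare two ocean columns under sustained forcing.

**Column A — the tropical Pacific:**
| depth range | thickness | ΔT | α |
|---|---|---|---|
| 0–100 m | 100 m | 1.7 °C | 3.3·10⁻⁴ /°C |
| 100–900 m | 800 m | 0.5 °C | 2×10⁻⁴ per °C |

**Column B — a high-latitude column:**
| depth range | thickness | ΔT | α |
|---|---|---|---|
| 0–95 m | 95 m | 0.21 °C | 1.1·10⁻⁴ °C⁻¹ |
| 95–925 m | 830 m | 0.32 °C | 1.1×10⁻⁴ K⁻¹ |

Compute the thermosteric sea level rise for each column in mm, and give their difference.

A: 136 mm; B: 31.4 mm; difference 105 mm

A Layer 1: 100 × 3.3×10⁻⁴ × 1.7 = 0.05610 m
A 100–900 m: 0.5 × 2×10⁻⁴ × 800 = 0.08000 m
A total: 0.13610 m
B 95 × 1.1×10⁻⁴ × 0.21 = 0.0021945 m
B 1.1×10⁻⁴ × 0.32 × 830 = 0.029216 m
B total: 0.0314105 m
Difference: 0.13610 − 0.0314105 = 0.1046895 m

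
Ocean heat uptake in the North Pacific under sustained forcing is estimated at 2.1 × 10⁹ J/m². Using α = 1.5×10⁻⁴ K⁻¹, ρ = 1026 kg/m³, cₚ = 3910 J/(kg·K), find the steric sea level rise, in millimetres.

Δh ≈ 78.5 mm

Δh = αQ/(ρcₚ) = 1.5×10⁻⁴ × 2.1×10⁹ / (1026 × 3910) ≈ 0.078521 m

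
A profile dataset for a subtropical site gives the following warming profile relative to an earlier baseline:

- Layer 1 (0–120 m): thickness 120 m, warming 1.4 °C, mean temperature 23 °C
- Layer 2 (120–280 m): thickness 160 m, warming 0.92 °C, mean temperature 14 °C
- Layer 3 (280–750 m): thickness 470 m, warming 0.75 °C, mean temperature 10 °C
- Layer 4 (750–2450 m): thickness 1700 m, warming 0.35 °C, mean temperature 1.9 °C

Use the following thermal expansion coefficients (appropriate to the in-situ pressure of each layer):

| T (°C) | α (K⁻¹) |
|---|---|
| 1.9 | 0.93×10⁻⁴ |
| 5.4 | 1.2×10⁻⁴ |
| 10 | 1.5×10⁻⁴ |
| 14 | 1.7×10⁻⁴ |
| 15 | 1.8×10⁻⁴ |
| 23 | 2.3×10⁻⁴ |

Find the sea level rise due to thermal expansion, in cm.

Δh = 17.2 cm

Layer 1 at 23 °C → α = 2.3×10⁻⁴ K⁻¹
Layer 2 at 14 °C → α = 1.7×10⁻⁴ K⁻¹
Layer 3 at 10 °C → α = 1.5×10⁻⁴ K⁻¹
Layer 4 at 1.9 °C → α = 0.93×10⁻⁴ K⁻¹
0–120 m: 120 × 2.3×10⁻⁴ × 1.4 = 0.03864 m
Layer 2: 0.92 × 160 × 1.7×10⁻⁴ = 0.025024 m
280–750 m: 0.75 × 470 × 1.5×10⁻⁴ = 0.052875 m
1700 × 0.93×10⁻⁴ × 0.35 = 0.055335 m
Δh = 0.03864 + 0.025024 + 0.052875 + 0.055335 = 0.171874 m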